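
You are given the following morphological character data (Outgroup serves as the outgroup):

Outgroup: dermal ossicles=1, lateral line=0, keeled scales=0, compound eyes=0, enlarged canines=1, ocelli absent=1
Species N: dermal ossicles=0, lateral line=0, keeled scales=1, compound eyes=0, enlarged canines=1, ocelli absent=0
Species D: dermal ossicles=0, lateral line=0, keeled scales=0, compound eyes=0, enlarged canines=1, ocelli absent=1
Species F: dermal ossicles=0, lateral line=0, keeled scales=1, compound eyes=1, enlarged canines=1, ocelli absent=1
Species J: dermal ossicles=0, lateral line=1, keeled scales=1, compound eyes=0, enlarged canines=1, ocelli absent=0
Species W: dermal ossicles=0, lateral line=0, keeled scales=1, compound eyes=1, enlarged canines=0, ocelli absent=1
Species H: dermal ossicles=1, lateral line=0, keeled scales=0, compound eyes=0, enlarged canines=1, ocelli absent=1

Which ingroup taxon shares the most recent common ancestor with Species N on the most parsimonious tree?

Character polarity is set by the outgroup: the derived state is whichever differs from the outgroup's state, so for dermal ossicles, enlarged canines, ocelli absent the derived state is '0', and for the remaining characters it is '1'.
dermal ossicles (derived state '0') is shared by Species D, Species F, Species J, Species N, and Species W — a synapomorphy uniting that clade.
lateral line: derived state '1' in Species J only — an autapomorphy, so it tells us nothing about relationships among taxa.
keeled scales (derived state '1') is shared by Species F, Species J, Species N, and Species W — a synapomorphy uniting that clade.
compound eyes: derived state '1' in Species F and Species W only — synapomorphy for {Species F, Species W}.
enlarged canines (derived state '0') is unique to Species W (autapomorphy; uninformative for grouping).
ocelli absent (derived state '0') is shared by Species J and Species N — a synapomorphy uniting that clade.
Most parsimonious ingroup topology: ((((Species N,Species J),(Species F,Species W)),Species D),Species H).
Species N and Species J form a cherry on this tree, so they are sister taxa.

Species J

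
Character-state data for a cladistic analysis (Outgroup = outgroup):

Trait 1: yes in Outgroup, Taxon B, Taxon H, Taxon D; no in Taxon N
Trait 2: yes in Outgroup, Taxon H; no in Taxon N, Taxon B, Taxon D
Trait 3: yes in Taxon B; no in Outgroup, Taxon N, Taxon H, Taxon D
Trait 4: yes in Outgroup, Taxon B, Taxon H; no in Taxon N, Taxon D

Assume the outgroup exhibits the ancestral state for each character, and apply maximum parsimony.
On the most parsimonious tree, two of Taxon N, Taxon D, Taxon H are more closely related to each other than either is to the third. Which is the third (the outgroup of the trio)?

Taxon H

Character polarity is set by the outgroup: the derived state is whichever differs from the outgroup's state, so for Trait 1, Trait 2, Trait 4 the derived state is 'no', and for the remaining characters it is 'yes'.
Trait 1: derived state 'no' in Taxon N only — an autapomorphy, so it tells us nothing about relationships among taxa.
Trait 2 (derived state 'no') is shared by Taxon B, Taxon D, and Taxon N — a synapomorphy uniting that clade.
Trait 3 (derived state 'yes') is unique to Taxon B (autapomorphy; uninformative for grouping).
Only Taxon D and Taxon N show the derived state 'no' for Trait 4, supporting them as a clade.
Most parsimonious ingroup topology: (((Taxon N,Taxon D),Taxon B),Taxon H).
Taxon D and Taxon N share a more recent common ancestor with each other than either does with Taxon H, so Taxon H is the least closely related of the three.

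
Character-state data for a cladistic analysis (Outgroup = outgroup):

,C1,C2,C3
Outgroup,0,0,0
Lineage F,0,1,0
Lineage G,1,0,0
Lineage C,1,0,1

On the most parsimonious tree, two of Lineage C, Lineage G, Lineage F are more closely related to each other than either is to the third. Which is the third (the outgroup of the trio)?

Lineage F

The outgroup has state '0' for every character, so '1' is the derived state throughout.
Only Lineage C and Lineage G show the derived state '1' for C1, supporting them as a clade.
C2 (derived state '1') is unique to Lineage F (autapomorphy; uninformative for grouping).
C3 (derived state '1') is unique to Lineage C (autapomorphy; uninformative for grouping).
Most parsimonious ingroup topology: (Lineage F,(Lineage G,Lineage C)).
Lineage C and Lineage G share a more recent common ancestor with each other than either does with Lineage F, so Lineage F is the least closely related of the three.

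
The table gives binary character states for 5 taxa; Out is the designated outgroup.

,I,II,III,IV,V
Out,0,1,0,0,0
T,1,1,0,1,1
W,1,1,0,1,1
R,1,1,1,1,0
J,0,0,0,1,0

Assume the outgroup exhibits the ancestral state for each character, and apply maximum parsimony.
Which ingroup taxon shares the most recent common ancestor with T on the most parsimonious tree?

Character polarity is set by the outgroup: the derived state is whichever differs from the outgroup's state, so for II the derived state is '0', and for the remaining characters it is '1'.
I: derived state '1' in R, T, and W only — synapomorphy for {R, T, W}.
II: derived state '0' in J only — an autapomorphy, so it tells us nothing about relationships among taxa.
III (derived state '1') is unique to R (autapomorphy; uninformative for grouping).
IV (derived state '1') is shared by all ingroup taxa — unites the whole ingroup.
V: derived state '1' in T and W only — synapomorphy for {T, W}.
Most parsimonious ingroup topology: (((T,W),R),J).
T and W form a cherry on this tree, so they are sister taxa.

W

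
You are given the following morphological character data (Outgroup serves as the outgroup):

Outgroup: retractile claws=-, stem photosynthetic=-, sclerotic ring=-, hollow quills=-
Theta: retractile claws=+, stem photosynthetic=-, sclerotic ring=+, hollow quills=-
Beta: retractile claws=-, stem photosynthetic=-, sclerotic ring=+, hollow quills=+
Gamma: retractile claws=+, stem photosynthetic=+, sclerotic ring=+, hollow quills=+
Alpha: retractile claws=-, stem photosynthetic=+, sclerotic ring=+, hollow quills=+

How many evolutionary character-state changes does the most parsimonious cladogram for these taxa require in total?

The outgroup has state '-' for every character, so '+' is the derived state throughout.
retractile claws (state '+') occurs in Gamma and Theta but conflicts with the nesting implied by the other characters — most parsimoniously interpreted as homoplasy.
stem photosynthetic: derived state '+' in Alpha and Gamma only — synapomorphy for {Alpha, Gamma}.
All ingroup taxa share the derived state '+' for sclerotic ring; it defines the ingroup but does not resolve relationships within it.
Only Alpha, Beta, and Gamma show the derived state '+' for hollow quills, supporting them as a clade.
Most parsimonious ingroup topology: (Theta,(Beta,(Gamma,Alpha))).
Changes per character on this tree: retractile claws: 2; stem photosynthetic: 1; sclerotic ring: 1; hollow quills: 1.
Total = 5.

5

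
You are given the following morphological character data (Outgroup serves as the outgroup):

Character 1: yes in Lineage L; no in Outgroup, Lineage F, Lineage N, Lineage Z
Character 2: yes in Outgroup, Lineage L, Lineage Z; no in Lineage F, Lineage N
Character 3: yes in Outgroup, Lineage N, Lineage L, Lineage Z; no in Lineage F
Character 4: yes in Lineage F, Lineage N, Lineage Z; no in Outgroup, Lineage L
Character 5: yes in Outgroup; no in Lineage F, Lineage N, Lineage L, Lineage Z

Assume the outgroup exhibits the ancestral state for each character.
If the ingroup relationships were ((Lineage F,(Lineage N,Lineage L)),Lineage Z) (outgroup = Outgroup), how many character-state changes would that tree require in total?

Map each character onto ((Lineage F,(Lineage N,Lineage L)),Lineage Z) (rooted by Outgroup) and count the minimum state changes it requires (Fitch parsimony):
Character 1: 1; Character 2: 2; Character 3: 1; Character 4: 2; Character 5: 1.
Total tree length = 7.

7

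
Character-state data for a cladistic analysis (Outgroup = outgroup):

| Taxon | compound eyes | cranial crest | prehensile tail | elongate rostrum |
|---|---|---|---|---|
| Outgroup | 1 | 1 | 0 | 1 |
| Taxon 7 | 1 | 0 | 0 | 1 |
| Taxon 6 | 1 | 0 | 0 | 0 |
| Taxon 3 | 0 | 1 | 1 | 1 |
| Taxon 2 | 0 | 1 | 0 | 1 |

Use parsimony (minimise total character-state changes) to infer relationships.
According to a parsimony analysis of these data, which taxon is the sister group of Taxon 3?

Taxon 2

Character polarity is set by the outgroup: the derived state is whichever differs from the outgroup's state, so for compound eyes, cranial crest, elongate rostrum the derived state is '0', and for the remaining characters it is '1'.
compound eyes: derived state '0' in Taxon 2 and Taxon 3 only — synapomorphy for {Taxon 2, Taxon 3}.
cranial crest: derived state '0' in Taxon 6 and Taxon 7 only — synapomorphy for {Taxon 6, Taxon 7}.
prehensile tail (derived state '1') is unique to Taxon 3 (autapomorphy; uninformative for grouping).
elongate rostrum (derived state '0') is unique to Taxon 6 (autapomorphy; uninformative for grouping).
Most parsimonious ingroup topology: ((Taxon 7,Taxon 6),(Taxon 2,Taxon 3)).
Taxon 3 and Taxon 2 form a cherry on this tree, so they are sister taxa.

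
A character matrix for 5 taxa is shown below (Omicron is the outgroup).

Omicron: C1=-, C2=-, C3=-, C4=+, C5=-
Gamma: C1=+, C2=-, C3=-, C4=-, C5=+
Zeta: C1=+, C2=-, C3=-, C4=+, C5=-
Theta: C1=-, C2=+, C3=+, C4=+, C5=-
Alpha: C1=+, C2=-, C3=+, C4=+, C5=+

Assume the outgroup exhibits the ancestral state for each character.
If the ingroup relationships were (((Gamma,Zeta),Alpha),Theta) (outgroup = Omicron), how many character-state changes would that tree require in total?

7

Map each character onto (((Gamma,Zeta),Alpha),Theta) (rooted by Omicron) and count the minimum state changes it requires (Fitch parsimony):
C1: 1; C2: 1; C3: 2; C4: 1; C5: 2.
Total tree length = 7.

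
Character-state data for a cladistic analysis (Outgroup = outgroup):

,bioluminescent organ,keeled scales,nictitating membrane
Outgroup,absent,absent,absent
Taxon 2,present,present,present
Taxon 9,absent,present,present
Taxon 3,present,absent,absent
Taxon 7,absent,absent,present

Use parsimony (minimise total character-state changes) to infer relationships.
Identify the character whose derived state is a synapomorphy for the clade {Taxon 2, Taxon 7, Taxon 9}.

The outgroup has state 'absent' for every character, so 'present' is the derived state throughout.
bioluminescent organ groups Taxon 2 and Taxon 3, which is incompatible with the clades supported by the remaining characters; treating it as convergent (homoplasy) costs fewer steps than any alternative tree.
Only Taxon 2 and Taxon 9 show the derived state 'present' for keeled scales, supporting them as a clade.
nictitating membrane: derived state 'present' in Taxon 2, Taxon 7, and Taxon 9 only — synapomorphy for {Taxon 2, Taxon 7, Taxon 9}.
Most parsimonious ingroup topology: (((Taxon 2,Taxon 9),Taxon 7),Taxon 3).
The clade {Taxon 2, Taxon 7, Taxon 9} is supported by nictitating membrane: its derived state 'present' occurs in exactly those taxa and in no other taxon (including the outgroup).

nictitating membrane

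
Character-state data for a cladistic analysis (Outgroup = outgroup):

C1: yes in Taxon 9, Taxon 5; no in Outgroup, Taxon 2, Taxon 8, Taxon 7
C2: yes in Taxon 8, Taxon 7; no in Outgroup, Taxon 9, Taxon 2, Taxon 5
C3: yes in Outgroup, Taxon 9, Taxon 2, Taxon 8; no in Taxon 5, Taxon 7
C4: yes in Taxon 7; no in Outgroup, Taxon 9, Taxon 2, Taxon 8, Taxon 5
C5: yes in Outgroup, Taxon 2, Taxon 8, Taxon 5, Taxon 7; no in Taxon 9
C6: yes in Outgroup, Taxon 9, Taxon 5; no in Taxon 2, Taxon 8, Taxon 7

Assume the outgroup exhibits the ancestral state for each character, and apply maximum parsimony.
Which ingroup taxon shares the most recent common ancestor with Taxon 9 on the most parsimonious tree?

Taxon 5

Character polarity is set by the outgroup: the derived state is whichever differs from the outgroup's state, so for C3, C5, C6 the derived state is 'no', and for the remaining characters it is 'yes'.
Only Taxon 5 and Taxon 9 show the derived state 'yes' for C1, supporting them as a clade.
Only Taxon 7 and Taxon 8 show the derived state 'yes' for C2, supporting them as a clade.
C3 (state 'no') occurs in Taxon 5 and Taxon 7 but conflicts with the nesting implied by the other characters — most parsimoniously interpreted as homoplasy.
C4: derived state 'yes' in Taxon 7 only — an autapomorphy, so it tells us nothing about relationships among taxa.
C5: derived state 'no' in Taxon 9 only — an autapomorphy, so it tells us nothing about relationships among taxa.
Only Taxon 2, Taxon 7, and Taxon 8 show the derived state 'no' for C6, supporting them as a clade.
Most parsimonious ingroup topology: ((Taxon 9,Taxon 5),(Taxon 2,(Taxon 8,Taxon 7))).
Taxon 9 and Taxon 5 form a cherry on this tree, so they are sister taxa.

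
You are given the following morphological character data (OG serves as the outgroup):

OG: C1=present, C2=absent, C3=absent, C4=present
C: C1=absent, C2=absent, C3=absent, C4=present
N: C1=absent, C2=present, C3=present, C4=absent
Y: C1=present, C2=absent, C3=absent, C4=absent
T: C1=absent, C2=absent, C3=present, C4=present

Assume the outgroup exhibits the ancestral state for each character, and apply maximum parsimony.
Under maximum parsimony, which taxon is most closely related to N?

Character polarity is set by the outgroup: the derived state is whichever differs from the outgroup's state, so for C1, C4 the derived state is 'absent', and for the remaining characters it is 'present'.
C1: derived state 'absent' in C, N, and T only — synapomorphy for {C, N, T}.
C2 (derived state 'present') is unique to N (autapomorphy; uninformative for grouping).
C3: derived state 'present' in N and T only — synapomorphy for {N, T}.
C4 groups N and Y, which is incompatible with the clades supported by the remaining characters; treating it as convergent (homoplasy) costs fewer steps than any alternative tree.
Most parsimonious ingroup topology: ((C,(N,T)),Y).
N and T form a cherry on this tree, so they are sister taxa.

T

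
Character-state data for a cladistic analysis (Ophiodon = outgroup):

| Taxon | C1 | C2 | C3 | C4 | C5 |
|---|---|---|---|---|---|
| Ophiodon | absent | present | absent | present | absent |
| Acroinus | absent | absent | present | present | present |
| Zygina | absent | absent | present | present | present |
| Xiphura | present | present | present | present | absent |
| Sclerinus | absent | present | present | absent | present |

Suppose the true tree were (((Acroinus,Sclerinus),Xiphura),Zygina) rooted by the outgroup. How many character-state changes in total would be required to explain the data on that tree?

7

Map each character onto (((Acroinus,Sclerinus),Xiphura),Zygina) (rooted by Ophiodon) and count the minimum state changes it requires (Fitch parsimony):
C1: 1; C2: 2; C3: 1; C4: 1; C5: 2.
Total tree length = 7.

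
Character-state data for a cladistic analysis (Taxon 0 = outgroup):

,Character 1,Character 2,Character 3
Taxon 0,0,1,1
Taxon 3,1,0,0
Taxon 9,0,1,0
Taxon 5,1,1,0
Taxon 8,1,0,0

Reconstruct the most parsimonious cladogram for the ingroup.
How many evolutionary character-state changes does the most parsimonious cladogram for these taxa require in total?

3

Character polarity is set by the outgroup: the derived state is whichever differs from the outgroup's state, so for Character 2, Character 3 the derived state is '0', and for the remaining characters it is '1'.
Only Taxon 3, Taxon 5, and Taxon 8 show the derived state '1' for Character 1, supporting them as a clade.
Character 2: derived state '0' in Taxon 3 and Taxon 8 only — synapomorphy for {Taxon 3, Taxon 8}.
Character 3 (derived state '0') is shared by all ingroup taxa — unites the whole ingroup.
Most parsimonious ingroup topology: (((Taxon 3,Taxon 8),Taxon 5),Taxon 9).
Changes per character on this tree: Character 1: 1; Character 2: 1; Character 3: 1.
Total = 3.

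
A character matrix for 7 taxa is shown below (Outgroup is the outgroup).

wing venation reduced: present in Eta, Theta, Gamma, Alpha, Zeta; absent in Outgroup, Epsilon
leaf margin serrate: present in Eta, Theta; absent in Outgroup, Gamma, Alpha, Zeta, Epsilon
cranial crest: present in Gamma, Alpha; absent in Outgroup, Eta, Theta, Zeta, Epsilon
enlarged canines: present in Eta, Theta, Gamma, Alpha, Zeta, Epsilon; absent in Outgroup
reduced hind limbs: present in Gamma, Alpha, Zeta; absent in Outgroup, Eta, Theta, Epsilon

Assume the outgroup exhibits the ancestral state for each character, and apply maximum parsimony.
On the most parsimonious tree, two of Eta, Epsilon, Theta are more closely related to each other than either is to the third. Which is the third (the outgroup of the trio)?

The outgroup has state 'absent' for every character, so 'present' is the derived state throughout.
wing venation reduced (derived state 'present') is shared by Alpha, Eta, Gamma, Theta, and Zeta — a synapomorphy uniting that clade.
leaf margin serrate (derived state 'present') is shared by Eta and Theta — a synapomorphy uniting that clade.
Only Alpha and Gamma show the derived state 'present' for cranial crest, supporting them as a clade.
enlarged canines (derived state 'present') is shared by all ingroup taxa — unites the whole ingroup.
Only Alpha, Gamma, and Zeta show the derived state 'present' for reduced hind limbs, supporting them as a clade.
Most parsimonious ingroup topology: (((Eta,Theta),((Gamma,Alpha),Zeta)),Epsilon).
Theta and Eta share a more recent common ancestor with each other than either does with Epsilon, so Epsilon is the least closely related of the three.

Epsilon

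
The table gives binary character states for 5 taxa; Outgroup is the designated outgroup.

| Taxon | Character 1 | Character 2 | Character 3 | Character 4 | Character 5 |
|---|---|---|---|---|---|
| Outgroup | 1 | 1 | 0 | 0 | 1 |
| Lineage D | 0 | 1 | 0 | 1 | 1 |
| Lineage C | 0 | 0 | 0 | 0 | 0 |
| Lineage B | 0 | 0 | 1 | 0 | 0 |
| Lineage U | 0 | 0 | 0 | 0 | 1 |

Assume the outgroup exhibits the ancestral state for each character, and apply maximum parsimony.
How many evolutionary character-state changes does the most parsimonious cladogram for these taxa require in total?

Character polarity is set by the outgroup: the derived state is whichever differs from the outgroup's state, so for Character 1, Character 2, Character 5 the derived state is '0', and for the remaining characters it is '1'.
All ingroup taxa share the derived state '0' for Character 1; it defines the ingroup but does not resolve relationships within it.
Only Lineage B, Lineage C, and Lineage U show the derived state '0' for Character 2, supporting them as a clade.
Character 3 (derived state '1') is unique to Lineage B (autapomorphy; uninformative for grouping).
Character 4: derived state '1' in Lineage D only — an autapomorphy, so it tells us nothing about relationships among taxa.
Character 5: derived state '0' in Lineage B and Lineage C only — synapomorphy for {Lineage B, Lineage C}.
Most parsimonious ingroup topology: (Lineage D,((Lineage C,Lineage B),Lineage U)).
Changes per character on this tree: Character 1: 1; Character 2: 1; Character 3: 1; Character 4: 1; Character 5: 1.
Total = 5.

5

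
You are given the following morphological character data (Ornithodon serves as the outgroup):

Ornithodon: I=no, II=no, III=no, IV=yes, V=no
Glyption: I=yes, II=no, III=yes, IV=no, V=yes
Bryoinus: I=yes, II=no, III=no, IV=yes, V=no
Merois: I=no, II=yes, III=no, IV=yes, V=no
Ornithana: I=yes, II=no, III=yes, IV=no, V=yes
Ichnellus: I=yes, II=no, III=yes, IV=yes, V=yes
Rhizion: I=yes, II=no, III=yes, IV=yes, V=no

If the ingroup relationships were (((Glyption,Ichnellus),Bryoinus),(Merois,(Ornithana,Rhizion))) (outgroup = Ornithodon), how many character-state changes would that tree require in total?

Map each character onto (((Glyption,Ichnellus),Bryoinus),(Merois,(Ornithana,Rhizion))) (rooted by Ornithodon) and count the minimum state changes it requires (Fitch parsimony):
I: 2; II: 1; III: 2; IV: 2; V: 2.
Total tree length = 9.

9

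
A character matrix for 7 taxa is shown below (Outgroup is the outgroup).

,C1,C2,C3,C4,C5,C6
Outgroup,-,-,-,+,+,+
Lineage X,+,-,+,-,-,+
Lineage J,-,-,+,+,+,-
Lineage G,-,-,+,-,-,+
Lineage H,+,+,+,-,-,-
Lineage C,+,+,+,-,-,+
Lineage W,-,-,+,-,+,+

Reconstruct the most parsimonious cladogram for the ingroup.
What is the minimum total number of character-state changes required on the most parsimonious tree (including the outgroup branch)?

Character polarity is set by the outgroup: the derived state is whichever differs from the outgroup's state, so for C4, C5, C6 the derived state is '-', and for the remaining characters it is '+'.
C1 (derived state '+') is shared by Lineage C, Lineage H, and Lineage X — a synapomorphy uniting that clade.
Only Lineage C and Lineage H show the derived state '+' for C2, supporting them as a clade.
All ingroup taxa share the derived state '+' for C3; it defines the ingroup but does not resolve relationships within it.
C4 (derived state '-') is shared by Lineage C, Lineage G, Lineage H, Lineage W, and Lineage X — a synapomorphy uniting that clade.
C5 (derived state '-') is shared by Lineage C, Lineage G, Lineage H, and Lineage X — a synapomorphy uniting that clade.
C6 (state '-') occurs in Lineage H and Lineage J but conflicts with the nesting implied by the other characters — most parsimoniously interpreted as homoplasy.
Most parsimonious ingroup topology: ((((Lineage X,(Lineage H,Lineage C)),Lineage G),Lineage W),Lineage J).
Changes per character on this tree: C1: 1; C2: 1; C3: 1; C4: 1; C5: 1; C6: 2.
Total = 7.

7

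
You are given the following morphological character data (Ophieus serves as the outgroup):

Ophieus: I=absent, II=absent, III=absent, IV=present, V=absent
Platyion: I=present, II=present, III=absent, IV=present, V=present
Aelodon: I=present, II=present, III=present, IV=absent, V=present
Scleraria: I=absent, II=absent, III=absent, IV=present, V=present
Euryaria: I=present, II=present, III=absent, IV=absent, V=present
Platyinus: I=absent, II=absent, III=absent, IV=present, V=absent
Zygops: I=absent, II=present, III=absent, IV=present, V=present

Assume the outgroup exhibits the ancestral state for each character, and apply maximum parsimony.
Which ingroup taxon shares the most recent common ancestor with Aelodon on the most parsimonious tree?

Character polarity is set by the outgroup: the derived state is whichever differs from the outgroup's state, so for IV the derived state is 'absent', and for the remaining characters it is 'present'.
Only Aelodon, Euryaria, and Platyion show the derived state 'present' for I, supporting them as a clade.
II: derived state 'present' in Aelodon, Euryaria, Platyion, and Zygops only — synapomorphy for {Aelodon, Euryaria, Platyion, Zygops}.
III (derived state 'present') is unique to Aelodon (autapomorphy; uninformative for grouping).
Only Aelodon and Euryaria show the derived state 'absent' for IV, supporting them as a clade.
Only Aelodon, Euryaria, Platyion, Scleraria, and Zygops show the derived state 'present' for V, supporting them as a clade.
Most parsimonious ingroup topology: ((((Platyion,(Aelodon,Euryaria)),Zygops),Scleraria),Platyinus).
Aelodon and Euryaria form a cherry on this tree, so they are sister taxa.

Euryaria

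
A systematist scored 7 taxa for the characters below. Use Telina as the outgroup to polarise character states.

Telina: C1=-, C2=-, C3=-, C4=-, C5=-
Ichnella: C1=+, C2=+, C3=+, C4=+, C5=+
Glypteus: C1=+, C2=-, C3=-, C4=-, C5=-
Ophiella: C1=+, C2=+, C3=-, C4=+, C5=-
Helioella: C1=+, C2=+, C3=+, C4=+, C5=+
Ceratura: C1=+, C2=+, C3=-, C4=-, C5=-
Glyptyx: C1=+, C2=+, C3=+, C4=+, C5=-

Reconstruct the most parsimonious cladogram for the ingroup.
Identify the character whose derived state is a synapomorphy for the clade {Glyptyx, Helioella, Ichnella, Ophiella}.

The outgroup has state '-' for every character, so '+' is the derived state throughout.
C1 (derived state '+') is shared by all ingroup taxa — unites the whole ingroup.
Only Ceratura, Glyptyx, Helioella, Ichnella, and Ophiella show the derived state '+' for C2, supporting them as a clade.
C3: derived state '+' in Glyptyx, Helioella, and Ichnella only — synapomorphy for {Glyptyx, Helioella, Ichnella}.
Only Glyptyx, Helioella, Ichnella, and Ophiella show the derived state '+' for C4, supporting them as a clade.
C5 (derived state '+') is shared by Helioella and Ichnella — a synapomorphy uniting that clade.
Most parsimonious ingroup topology: (((((Ichnella,Helioella),Glyptyx),Ophiella),Ceratura),Glypteus).
The clade {Glyptyx, Helioella, Ichnella, Ophiella} is supported by C4: its derived state '+' occurs in exactly those taxa and in no other taxon (including the outgroup).

C4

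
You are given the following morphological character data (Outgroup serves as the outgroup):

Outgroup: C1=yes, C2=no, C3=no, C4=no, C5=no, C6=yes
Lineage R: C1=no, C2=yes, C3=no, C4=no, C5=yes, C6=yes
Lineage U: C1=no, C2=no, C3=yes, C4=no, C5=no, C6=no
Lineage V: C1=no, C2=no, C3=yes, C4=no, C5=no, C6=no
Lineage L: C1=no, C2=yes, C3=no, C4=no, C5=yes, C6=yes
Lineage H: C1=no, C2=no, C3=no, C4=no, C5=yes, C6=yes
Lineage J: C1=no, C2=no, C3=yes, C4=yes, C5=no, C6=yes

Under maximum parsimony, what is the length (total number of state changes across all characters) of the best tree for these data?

6

Character polarity is set by the outgroup: the derived state is whichever differs from the outgroup's state, so for C1, C6 the derived state is 'no', and for the remaining characters it is 'yes'.
All ingroup taxa share the derived state 'no' for C1; it defines the ingroup but does not resolve relationships within it.
C2: derived state 'yes' in Lineage L and Lineage R only — synapomorphy for {Lineage L, Lineage R}.
C3: derived state 'yes' in Lineage J, Lineage U, and Lineage V only — synapomorphy for {Lineage J, Lineage U, Lineage V}.
C4 (derived state 'yes') is unique to Lineage J (autapomorphy; uninformative for grouping).
C5 (derived state 'yes') is shared by Lineage H, Lineage L, and Lineage R — a synapomorphy uniting that clade.
C6 (derived state 'no') is shared by Lineage U and Lineage V — a synapomorphy uniting that clade.
Most parsimonious ingroup topology: (((Lineage R,Lineage L),Lineage H),((Lineage U,Lineage V),Lineage J)).
Changes per character on this tree: C1: 1; C2: 1; C3: 1; C4: 1; C5: 1; C6: 1.
Total = 6.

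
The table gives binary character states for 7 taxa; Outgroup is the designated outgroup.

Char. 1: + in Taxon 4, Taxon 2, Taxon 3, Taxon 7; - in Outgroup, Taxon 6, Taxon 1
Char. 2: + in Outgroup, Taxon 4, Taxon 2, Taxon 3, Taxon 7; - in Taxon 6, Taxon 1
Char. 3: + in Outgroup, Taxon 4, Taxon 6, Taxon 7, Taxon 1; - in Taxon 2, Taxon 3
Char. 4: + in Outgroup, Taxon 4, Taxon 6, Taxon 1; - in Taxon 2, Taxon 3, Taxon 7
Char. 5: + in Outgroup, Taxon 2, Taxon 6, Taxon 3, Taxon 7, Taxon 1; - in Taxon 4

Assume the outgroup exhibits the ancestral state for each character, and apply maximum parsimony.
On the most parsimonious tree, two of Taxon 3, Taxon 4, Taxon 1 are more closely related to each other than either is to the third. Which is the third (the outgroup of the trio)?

Character polarity is set by the outgroup: the derived state is whichever differs from the outgroup's state, so for Char. 2, Char. 3, Char. 4, Char. 5 the derived state is '-', and for the remaining characters it is '+'.
Char. 1: derived state '+' in Taxon 2, Taxon 3, Taxon 4, and Taxon 7 only — synapomorphy for {Taxon 2, Taxon 3, Taxon 4, Taxon 7}.
Only Taxon 1 and Taxon 6 show the derived state '-' for Char. 2, supporting them as a clade.
Char. 3 (derived state '-') is shared by Taxon 2 and Taxon 3 — a synapomorphy uniting that clade.
Only Taxon 2, Taxon 3, and Taxon 7 show the derived state '-' for Char. 4, supporting them as a clade.
Char. 5: derived state '-' in Taxon 4 only — an autapomorphy, so it tells us nothing about relationships among taxa.
Most parsimonious ingroup topology: ((Taxon 4,((Taxon 2,Taxon 3),Taxon 7)),(Taxon 6,Taxon 1)).
Taxon 3 and Taxon 4 share a more recent common ancestor with each other than either does with Taxon 1, so Taxon 1 is the least closely related of the three.

Taxon 1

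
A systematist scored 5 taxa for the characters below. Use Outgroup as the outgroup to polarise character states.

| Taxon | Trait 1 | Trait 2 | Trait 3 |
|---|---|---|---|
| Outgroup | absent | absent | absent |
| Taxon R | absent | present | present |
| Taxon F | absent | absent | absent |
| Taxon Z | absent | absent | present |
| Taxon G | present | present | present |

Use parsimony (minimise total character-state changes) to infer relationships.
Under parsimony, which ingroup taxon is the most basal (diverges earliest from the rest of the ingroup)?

Taxon F

The outgroup has state 'absent' for every character, so 'present' is the derived state throughout.
Trait 1: derived state 'present' in Taxon G only — an autapomorphy, so it tells us nothing about relationships among taxa.
Only Taxon G and Taxon R show the derived state 'present' for Trait 2, supporting them as a clade.
Trait 3 (derived state 'present') is shared by Taxon G, Taxon R, and Taxon Z — a synapomorphy uniting that clade.
Most parsimonious ingroup topology: (((Taxon R,Taxon G),Taxon Z),Taxon F).
Taxon F is sister to the clade containing all other ingroup taxa, so it is the earliest-diverging (most basal) ingroup lineage.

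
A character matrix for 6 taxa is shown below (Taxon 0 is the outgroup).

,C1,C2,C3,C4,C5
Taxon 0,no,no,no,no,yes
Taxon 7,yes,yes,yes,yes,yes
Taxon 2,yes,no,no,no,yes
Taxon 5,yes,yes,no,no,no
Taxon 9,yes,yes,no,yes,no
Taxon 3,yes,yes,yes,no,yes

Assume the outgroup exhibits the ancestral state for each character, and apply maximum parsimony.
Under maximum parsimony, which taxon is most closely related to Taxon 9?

Taxon 5

Character polarity is set by the outgroup: the derived state is whichever differs from the outgroup's state, so for C5 the derived state is 'no', and for the remaining characters it is 'yes'.
C1 (derived state 'yes') is shared by all ingroup taxa — unites the whole ingroup.
Only Taxon 3, Taxon 5, Taxon 7, and Taxon 9 show the derived state 'yes' for C2, supporting them as a clade.
C3 (derived state 'yes') is shared by Taxon 3 and Taxon 7 — a synapomorphy uniting that clade.
C4 groups Taxon 7 and Taxon 9, which is incompatible with the clades supported by the remaining characters; treating it as convergent (homoplasy) costs fewer steps than any alternative tree.
C5: derived state 'no' in Taxon 5 and Taxon 9 only — synapomorphy for {Taxon 5, Taxon 9}.
Most parsimonious ingroup topology: (((Taxon 7,Taxon 3),(Taxon 5,Taxon 9)),Taxon 2).
Taxon 9 and Taxon 5 form a cherry on this tree, so they are sister taxa.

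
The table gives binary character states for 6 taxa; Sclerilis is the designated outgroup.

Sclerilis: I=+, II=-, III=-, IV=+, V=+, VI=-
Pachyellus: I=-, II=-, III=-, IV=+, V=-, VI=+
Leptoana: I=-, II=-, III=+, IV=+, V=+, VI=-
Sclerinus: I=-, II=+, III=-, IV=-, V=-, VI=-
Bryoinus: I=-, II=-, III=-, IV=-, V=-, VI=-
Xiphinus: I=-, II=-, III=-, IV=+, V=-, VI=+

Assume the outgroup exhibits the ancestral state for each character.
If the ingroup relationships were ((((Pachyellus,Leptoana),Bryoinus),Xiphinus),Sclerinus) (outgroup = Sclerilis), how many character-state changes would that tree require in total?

9

Map each character onto ((((Pachyellus,Leptoana),Bryoinus),Xiphinus),Sclerinus) (rooted by Sclerilis) and count the minimum state changes it requires (Fitch parsimony):
I: 1; II: 1; III: 1; IV: 2; V: 2; VI: 2.
Total tree length = 9.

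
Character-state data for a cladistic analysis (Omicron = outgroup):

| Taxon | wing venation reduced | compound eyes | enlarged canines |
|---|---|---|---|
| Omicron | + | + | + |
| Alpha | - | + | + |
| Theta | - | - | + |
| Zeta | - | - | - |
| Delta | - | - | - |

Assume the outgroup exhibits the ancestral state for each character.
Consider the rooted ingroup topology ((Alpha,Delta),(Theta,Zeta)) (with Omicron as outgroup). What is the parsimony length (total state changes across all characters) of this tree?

Map each character onto ((Alpha,Delta),(Theta,Zeta)) (rooted by Omicron) and count the minimum state changes it requires (Fitch parsimony):
wing venation reduced: 1; compound eyes: 2; enlarged canines: 2.
Total tree length = 5.

5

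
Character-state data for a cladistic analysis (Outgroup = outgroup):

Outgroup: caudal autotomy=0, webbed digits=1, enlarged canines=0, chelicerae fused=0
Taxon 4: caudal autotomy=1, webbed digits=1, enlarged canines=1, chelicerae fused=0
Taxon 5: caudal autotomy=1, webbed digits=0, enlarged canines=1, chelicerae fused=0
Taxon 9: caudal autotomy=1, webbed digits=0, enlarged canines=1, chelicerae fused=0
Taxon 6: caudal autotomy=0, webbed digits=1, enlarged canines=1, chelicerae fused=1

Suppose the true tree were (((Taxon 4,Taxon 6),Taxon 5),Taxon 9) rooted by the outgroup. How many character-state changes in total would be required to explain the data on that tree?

6

Map each character onto (((Taxon 4,Taxon 6),Taxon 5),Taxon 9) (rooted by Outgroup) and count the minimum state changes it requires (Fitch parsimony):
caudal autotomy: 2; webbed digits: 2; enlarged canines: 1; chelicerae fused: 1.
Total tree length = 6.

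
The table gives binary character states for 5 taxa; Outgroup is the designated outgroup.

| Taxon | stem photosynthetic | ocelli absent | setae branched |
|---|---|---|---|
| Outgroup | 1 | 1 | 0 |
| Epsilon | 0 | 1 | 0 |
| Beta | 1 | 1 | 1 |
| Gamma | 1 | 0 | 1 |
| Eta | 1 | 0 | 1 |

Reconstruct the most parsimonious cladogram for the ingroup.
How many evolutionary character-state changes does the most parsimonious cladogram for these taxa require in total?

3

Character polarity is set by the outgroup: the derived state is whichever differs from the outgroup's state, so for stem photosynthetic, ocelli absent the derived state is '0', and for the remaining characters it is '1'.
stem photosynthetic: derived state '0' in Epsilon only — an autapomorphy, so it tells us nothing about relationships among taxa.
ocelli absent (derived state '0') is shared by Eta and Gamma — a synapomorphy uniting that clade.
Only Beta, Eta, and Gamma show the derived state '1' for setae branched, supporting them as a clade.
Most parsimonious ingroup topology: (Epsilon,(Beta,(Gamma,Eta))).
Changes per character on this tree: stem photosynthetic: 1; ocelli absent: 1; setae branched: 1.
Total = 3.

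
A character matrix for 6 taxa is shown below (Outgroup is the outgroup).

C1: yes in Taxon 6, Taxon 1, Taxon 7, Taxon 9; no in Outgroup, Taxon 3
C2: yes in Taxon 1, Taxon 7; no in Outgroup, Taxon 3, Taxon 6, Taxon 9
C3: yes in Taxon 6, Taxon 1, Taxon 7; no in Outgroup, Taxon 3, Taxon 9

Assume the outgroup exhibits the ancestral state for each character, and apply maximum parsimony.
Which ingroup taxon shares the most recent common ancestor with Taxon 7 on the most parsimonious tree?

Taxon 1

The outgroup has state 'no' for every character, so 'yes' is the derived state throughout.
Only Taxon 1, Taxon 6, Taxon 7, and Taxon 9 show the derived state 'yes' for C1, supporting them as a clade.
Only Taxon 1 and Taxon 7 show the derived state 'yes' for C2, supporting them as a clade.
C3: derived state 'yes' in Taxon 1, Taxon 6, and Taxon 7 only — synapomorphy for {Taxon 1, Taxon 6, Taxon 7}.
Most parsimonious ingroup topology: (Taxon 3,((Taxon 6,(Taxon 1,Taxon 7)),Taxon 9)).
Taxon 7 and Taxon 1 form a cherry on this tree, so they are sister taxa.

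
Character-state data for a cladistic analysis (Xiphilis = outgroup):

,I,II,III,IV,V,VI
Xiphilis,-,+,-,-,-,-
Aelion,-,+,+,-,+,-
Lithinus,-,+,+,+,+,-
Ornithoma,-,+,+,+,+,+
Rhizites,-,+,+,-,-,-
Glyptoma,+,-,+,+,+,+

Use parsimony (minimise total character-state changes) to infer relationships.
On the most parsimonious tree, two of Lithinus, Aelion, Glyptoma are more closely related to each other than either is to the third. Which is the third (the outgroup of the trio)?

Aelion

Character polarity is set by the outgroup: the derived state is whichever differs from the outgroup's state, so for II the derived state is '-', and for the remaining characters it is '+'.
I: derived state '+' in Glyptoma only — an autapomorphy, so it tells us nothing about relationships among taxa.
II: derived state '-' in Glyptoma only — an autapomorphy, so it tells us nothing about relationships among taxa.
All ingroup taxa share the derived state '+' for III; it defines the ingroup but does not resolve relationships within it.
Only Glyptoma, Lithinus, and Ornithoma show the derived state '+' for IV, supporting them as a clade.
V (derived state '+') is shared by Aelion, Glyptoma, Lithinus, and Ornithoma — a synapomorphy uniting that clade.
VI (derived state '+') is shared by Glyptoma and Ornithoma — a synapomorphy uniting that clade.
Most parsimonious ingroup topology: ((Aelion,(Lithinus,(Ornithoma,Glyptoma))),Rhizites).
Glyptoma and Lithinus share a more recent common ancestor with each other than either does with Aelion, so Aelion is the least closely related of the three.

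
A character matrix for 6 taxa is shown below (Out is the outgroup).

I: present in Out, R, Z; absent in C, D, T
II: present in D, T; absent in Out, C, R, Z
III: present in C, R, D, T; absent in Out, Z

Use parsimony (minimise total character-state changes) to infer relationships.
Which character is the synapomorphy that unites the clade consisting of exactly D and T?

Character polarity is set by the outgroup: the derived state is whichever differs from the outgroup's state, so for I the derived state is 'absent', and for the remaining characters it is 'present'.
I: derived state 'absent' in C, D, and T only — synapomorphy for {C, D, T}.
II: derived state 'present' in D and T only — synapomorphy for {D, T}.
Only C, D, R, and T show the derived state 'present' for III, supporting them as a clade.
Most parsimonious ingroup topology: (((C,(D,T)),R),Z).
The clade {D, T} is supported by II: its derived state 'present' occurs in exactly those taxa and in no other taxon (including the outgroup).

II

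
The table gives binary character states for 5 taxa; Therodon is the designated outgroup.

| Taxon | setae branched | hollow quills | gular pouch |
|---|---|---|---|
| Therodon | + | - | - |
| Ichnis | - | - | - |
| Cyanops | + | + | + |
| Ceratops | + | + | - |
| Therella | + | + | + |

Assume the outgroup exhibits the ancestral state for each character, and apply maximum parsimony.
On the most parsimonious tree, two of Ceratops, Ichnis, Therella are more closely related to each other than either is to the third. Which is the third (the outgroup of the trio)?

Ichnis

Character polarity is set by the outgroup: the derived state is whichever differs from the outgroup's state, so for setae branched the derived state is '-', and for the remaining characters it is '+'.
setae branched (derived state '-') is unique to Ichnis (autapomorphy; uninformative for grouping).
hollow quills: derived state '+' in Ceratops, Cyanops, and Therella only — synapomorphy for {Ceratops, Cyanops, Therella}.
gular pouch (derived state '+') is shared by Cyanops and Therella — a synapomorphy uniting that clade.
Most parsimonious ingroup topology: (Ichnis,((Cyanops,Therella),Ceratops)).
Therella and Ceratops share a more recent common ancestor with each other than either does with Ichnis, so Ichnis is the least closely related of the three.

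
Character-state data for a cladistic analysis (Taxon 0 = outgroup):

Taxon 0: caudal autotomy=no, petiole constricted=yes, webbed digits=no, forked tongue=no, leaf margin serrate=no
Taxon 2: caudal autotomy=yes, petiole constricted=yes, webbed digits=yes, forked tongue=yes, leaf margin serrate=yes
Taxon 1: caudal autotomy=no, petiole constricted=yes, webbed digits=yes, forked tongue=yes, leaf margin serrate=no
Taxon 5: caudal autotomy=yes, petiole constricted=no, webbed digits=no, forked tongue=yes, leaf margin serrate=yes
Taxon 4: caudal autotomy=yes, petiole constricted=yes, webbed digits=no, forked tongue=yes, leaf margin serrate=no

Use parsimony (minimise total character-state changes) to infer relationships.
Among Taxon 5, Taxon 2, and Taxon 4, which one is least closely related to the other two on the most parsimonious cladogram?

Character polarity is set by the outgroup: the derived state is whichever differs from the outgroup's state, so for petiole constricted the derived state is 'no', and for the remaining characters it is 'yes'.
caudal autotomy (derived state 'yes') is shared by Taxon 2, Taxon 4, and Taxon 5 — a synapomorphy uniting that clade.
petiole constricted (derived state 'no') is unique to Taxon 5 (autapomorphy; uninformative for grouping).
webbed digits groups Taxon 1 and Taxon 2, which is incompatible with the clades supported by the remaining characters; treating it as convergent (homoplasy) costs fewer steps than any alternative tree.
forked tongue (derived state 'yes') is shared by all ingroup taxa — unites the whole ingroup.
Only Taxon 2 and Taxon 5 show the derived state 'yes' for leaf margin serrate, supporting them as a clade.
Most parsimonious ingroup topology: (((Taxon 2,Taxon 5),Taxon 4),Taxon 1).
Taxon 5 and Taxon 2 share a more recent common ancestor with each other than either does with Taxon 4, so Taxon 4 is the least closely related of the three.

Taxon 4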